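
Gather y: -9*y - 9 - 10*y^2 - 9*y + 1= -10*y^2 - 18*y - 8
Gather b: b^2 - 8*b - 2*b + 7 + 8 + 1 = b^2 - 10*b + 16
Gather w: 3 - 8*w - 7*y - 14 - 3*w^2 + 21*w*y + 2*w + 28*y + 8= -3*w^2 + w*(21*y - 6) + 21*y - 3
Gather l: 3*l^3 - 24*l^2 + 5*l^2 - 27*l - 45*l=3*l^3 - 19*l^2 - 72*l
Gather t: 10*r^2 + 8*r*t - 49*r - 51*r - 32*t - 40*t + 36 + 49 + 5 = 10*r^2 - 100*r + t*(8*r - 72) + 90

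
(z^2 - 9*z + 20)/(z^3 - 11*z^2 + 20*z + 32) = (z - 5)/(z^2 - 7*z - 8)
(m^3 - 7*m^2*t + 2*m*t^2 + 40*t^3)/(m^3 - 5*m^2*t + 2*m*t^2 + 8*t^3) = (-m^2 + 3*m*t + 10*t^2)/(-m^2 + m*t + 2*t^2)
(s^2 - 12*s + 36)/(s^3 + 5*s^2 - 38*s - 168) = (s - 6)/(s^2 + 11*s + 28)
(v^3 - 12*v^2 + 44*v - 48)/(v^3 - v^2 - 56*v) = (-v^3 + 12*v^2 - 44*v + 48)/(v*(-v^2 + v + 56))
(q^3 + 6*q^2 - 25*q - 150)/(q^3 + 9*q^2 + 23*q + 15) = (q^2 + q - 30)/(q^2 + 4*q + 3)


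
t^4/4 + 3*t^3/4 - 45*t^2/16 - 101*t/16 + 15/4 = (t/4 + 1)*(t - 3)*(t - 1/2)*(t + 5/2)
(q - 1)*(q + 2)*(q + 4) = q^3 + 5*q^2 + 2*q - 8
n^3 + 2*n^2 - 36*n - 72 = (n - 6)*(n + 2)*(n + 6)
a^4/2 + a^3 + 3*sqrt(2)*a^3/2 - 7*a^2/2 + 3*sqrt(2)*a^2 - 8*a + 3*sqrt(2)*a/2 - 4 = (a/2 + 1/2)*(a + 1)*(a - sqrt(2))*(a + 4*sqrt(2))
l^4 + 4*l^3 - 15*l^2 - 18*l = l*(l - 3)*(l + 1)*(l + 6)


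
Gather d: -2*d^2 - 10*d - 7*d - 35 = -2*d^2 - 17*d - 35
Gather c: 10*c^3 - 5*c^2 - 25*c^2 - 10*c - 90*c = 10*c^3 - 30*c^2 - 100*c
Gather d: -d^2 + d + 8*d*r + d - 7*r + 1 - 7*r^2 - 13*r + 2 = -d^2 + d*(8*r + 2) - 7*r^2 - 20*r + 3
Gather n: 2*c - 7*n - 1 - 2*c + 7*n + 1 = 0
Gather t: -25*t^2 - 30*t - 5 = -25*t^2 - 30*t - 5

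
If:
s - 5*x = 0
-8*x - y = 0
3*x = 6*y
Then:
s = 0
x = 0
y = 0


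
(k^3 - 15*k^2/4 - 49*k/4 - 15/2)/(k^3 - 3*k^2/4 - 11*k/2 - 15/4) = (k - 6)/(k - 3)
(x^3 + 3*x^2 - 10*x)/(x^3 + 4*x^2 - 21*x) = (x^2 + 3*x - 10)/(x^2 + 4*x - 21)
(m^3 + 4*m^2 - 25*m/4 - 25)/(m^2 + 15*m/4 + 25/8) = 2*(2*m^2 + 3*m - 20)/(4*m + 5)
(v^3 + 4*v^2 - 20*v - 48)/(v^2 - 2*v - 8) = v + 6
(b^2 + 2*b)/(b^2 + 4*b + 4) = b/(b + 2)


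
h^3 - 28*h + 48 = (h - 4)*(h - 2)*(h + 6)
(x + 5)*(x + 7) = x^2 + 12*x + 35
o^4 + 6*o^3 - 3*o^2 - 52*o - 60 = (o - 3)*(o + 2)^2*(o + 5)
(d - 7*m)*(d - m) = d^2 - 8*d*m + 7*m^2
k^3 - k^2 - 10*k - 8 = (k - 4)*(k + 1)*(k + 2)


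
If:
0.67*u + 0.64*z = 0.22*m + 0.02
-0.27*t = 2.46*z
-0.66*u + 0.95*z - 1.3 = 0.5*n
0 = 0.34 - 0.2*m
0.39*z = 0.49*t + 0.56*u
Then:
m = 1.70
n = -3.18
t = -0.56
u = 0.53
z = 0.06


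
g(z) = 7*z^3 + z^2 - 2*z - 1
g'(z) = 21*z^2 + 2*z - 2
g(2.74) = 145.02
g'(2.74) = 161.14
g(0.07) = -1.13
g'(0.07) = -1.76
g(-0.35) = -0.48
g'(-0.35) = -0.13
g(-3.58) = -302.20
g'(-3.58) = 259.98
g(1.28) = 12.76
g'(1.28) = 34.97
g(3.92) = 428.18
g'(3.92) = 328.53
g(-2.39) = -86.07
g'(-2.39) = 113.17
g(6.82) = 2252.37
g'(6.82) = 988.40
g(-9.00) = -5005.00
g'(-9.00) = 1681.00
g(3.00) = 191.00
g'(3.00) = 193.00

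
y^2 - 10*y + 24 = (y - 6)*(y - 4)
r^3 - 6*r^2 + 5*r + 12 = (r - 4)*(r - 3)*(r + 1)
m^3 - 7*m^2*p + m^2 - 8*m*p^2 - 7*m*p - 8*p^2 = (m + 1)*(m - 8*p)*(m + p)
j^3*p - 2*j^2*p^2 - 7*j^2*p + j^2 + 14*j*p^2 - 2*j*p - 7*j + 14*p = (j - 7)*(j - 2*p)*(j*p + 1)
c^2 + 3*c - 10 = (c - 2)*(c + 5)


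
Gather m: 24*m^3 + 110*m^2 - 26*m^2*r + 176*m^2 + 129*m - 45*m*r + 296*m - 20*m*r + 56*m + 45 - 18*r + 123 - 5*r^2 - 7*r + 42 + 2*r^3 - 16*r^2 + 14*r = 24*m^3 + m^2*(286 - 26*r) + m*(481 - 65*r) + 2*r^3 - 21*r^2 - 11*r + 210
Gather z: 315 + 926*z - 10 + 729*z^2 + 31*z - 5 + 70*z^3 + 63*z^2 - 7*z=70*z^3 + 792*z^2 + 950*z + 300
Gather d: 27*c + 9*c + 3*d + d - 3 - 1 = 36*c + 4*d - 4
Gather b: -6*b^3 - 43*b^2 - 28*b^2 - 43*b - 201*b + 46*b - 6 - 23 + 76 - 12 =-6*b^3 - 71*b^2 - 198*b + 35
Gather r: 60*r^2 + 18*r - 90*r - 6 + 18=60*r^2 - 72*r + 12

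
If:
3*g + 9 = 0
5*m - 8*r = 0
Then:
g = -3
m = 8*r/5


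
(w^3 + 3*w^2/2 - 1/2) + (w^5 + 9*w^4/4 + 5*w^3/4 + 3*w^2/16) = w^5 + 9*w^4/4 + 9*w^3/4 + 27*w^2/16 - 1/2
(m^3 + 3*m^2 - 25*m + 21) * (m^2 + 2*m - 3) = m^5 + 5*m^4 - 22*m^3 - 38*m^2 + 117*m - 63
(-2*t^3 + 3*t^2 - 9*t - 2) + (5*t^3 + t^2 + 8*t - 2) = 3*t^3 + 4*t^2 - t - 4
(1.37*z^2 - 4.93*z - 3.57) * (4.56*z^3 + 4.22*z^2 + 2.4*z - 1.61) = 6.2472*z^5 - 16.6994*z^4 - 33.7958*z^3 - 29.1031*z^2 - 0.630699999999999*z + 5.7477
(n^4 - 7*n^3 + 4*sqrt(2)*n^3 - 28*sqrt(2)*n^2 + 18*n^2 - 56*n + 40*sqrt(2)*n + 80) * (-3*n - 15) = -3*n^5 - 12*sqrt(2)*n^4 + 6*n^4 + 24*sqrt(2)*n^3 + 51*n^3 - 102*n^2 + 300*sqrt(2)*n^2 - 600*sqrt(2)*n + 600*n - 1200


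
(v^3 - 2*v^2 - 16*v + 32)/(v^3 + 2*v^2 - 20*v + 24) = (v^2 - 16)/(v^2 + 4*v - 12)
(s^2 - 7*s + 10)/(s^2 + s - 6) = (s - 5)/(s + 3)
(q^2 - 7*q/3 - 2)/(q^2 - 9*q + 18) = (q + 2/3)/(q - 6)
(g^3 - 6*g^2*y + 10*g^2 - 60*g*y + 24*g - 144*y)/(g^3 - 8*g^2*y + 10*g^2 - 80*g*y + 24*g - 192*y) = (-g + 6*y)/(-g + 8*y)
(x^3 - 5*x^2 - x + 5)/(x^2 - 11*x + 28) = (x^3 - 5*x^2 - x + 5)/(x^2 - 11*x + 28)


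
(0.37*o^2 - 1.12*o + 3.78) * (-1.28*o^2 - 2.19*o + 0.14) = -0.4736*o^4 + 0.6233*o^3 - 2.3338*o^2 - 8.435*o + 0.5292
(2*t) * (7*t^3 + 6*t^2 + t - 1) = 14*t^4 + 12*t^3 + 2*t^2 - 2*t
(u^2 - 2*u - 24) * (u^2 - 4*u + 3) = u^4 - 6*u^3 - 13*u^2 + 90*u - 72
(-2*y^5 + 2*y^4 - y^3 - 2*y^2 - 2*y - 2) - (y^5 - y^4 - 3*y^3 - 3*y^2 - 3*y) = -3*y^5 + 3*y^4 + 2*y^3 + y^2 + y - 2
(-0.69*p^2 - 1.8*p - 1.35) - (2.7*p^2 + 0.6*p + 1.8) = -3.39*p^2 - 2.4*p - 3.15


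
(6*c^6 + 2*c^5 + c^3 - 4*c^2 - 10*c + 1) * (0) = 0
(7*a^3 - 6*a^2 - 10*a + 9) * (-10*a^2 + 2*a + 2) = -70*a^5 + 74*a^4 + 102*a^3 - 122*a^2 - 2*a + 18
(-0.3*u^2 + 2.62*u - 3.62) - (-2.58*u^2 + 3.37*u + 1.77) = 2.28*u^2 - 0.75*u - 5.39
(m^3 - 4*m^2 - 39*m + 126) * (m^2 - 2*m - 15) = m^5 - 6*m^4 - 46*m^3 + 264*m^2 + 333*m - 1890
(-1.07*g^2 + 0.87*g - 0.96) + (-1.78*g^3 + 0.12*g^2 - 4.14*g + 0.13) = -1.78*g^3 - 0.95*g^2 - 3.27*g - 0.83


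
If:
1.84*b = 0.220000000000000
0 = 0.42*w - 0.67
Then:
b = 0.12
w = 1.60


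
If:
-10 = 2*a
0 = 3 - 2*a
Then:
No Solution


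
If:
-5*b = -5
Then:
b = 1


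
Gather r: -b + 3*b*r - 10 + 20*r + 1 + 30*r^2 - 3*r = -b + 30*r^2 + r*(3*b + 17) - 9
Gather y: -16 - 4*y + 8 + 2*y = -2*y - 8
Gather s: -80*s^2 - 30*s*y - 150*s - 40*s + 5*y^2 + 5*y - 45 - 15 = -80*s^2 + s*(-30*y - 190) + 5*y^2 + 5*y - 60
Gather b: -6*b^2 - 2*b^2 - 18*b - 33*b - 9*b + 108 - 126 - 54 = -8*b^2 - 60*b - 72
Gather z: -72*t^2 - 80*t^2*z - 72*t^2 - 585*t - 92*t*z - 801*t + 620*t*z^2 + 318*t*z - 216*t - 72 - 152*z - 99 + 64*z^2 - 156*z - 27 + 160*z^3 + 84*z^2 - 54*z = -144*t^2 - 1602*t + 160*z^3 + z^2*(620*t + 148) + z*(-80*t^2 + 226*t - 362) - 198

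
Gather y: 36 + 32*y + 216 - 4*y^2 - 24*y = -4*y^2 + 8*y + 252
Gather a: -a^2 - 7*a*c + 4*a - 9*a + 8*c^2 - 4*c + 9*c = -a^2 + a*(-7*c - 5) + 8*c^2 + 5*c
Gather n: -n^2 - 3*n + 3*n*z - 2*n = -n^2 + n*(3*z - 5)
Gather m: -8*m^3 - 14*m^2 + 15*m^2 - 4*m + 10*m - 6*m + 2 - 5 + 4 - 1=-8*m^3 + m^2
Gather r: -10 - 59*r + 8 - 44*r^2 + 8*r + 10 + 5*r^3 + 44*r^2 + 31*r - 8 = 5*r^3 - 20*r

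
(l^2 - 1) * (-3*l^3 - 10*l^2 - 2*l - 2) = -3*l^5 - 10*l^4 + l^3 + 8*l^2 + 2*l + 2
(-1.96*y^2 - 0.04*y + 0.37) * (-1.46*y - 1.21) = 2.8616*y^3 + 2.43*y^2 - 0.4918*y - 0.4477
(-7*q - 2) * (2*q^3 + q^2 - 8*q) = -14*q^4 - 11*q^3 + 54*q^2 + 16*q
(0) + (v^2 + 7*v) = v^2 + 7*v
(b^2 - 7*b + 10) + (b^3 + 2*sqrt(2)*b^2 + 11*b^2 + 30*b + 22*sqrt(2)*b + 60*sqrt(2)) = b^3 + 2*sqrt(2)*b^2 + 12*b^2 + 23*b + 22*sqrt(2)*b + 10 + 60*sqrt(2)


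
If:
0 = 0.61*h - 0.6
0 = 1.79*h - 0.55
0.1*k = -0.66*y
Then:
No Solution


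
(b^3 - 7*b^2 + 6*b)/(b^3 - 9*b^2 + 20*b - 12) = b/(b - 2)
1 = 1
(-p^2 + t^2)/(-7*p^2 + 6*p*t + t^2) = (p + t)/(7*p + t)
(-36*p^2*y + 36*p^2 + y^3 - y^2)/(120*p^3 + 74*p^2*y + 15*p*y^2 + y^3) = (-6*p*y + 6*p + y^2 - y)/(20*p^2 + 9*p*y + y^2)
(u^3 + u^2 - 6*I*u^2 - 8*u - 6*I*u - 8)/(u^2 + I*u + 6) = (u^2 + u*(1 - 4*I) - 4*I)/(u + 3*I)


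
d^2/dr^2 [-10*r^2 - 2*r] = -20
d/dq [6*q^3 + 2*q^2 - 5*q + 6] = 18*q^2 + 4*q - 5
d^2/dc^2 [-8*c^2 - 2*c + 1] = -16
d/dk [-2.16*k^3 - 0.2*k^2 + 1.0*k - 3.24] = -6.48*k^2 - 0.4*k + 1.0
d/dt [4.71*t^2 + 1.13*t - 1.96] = 9.42*t + 1.13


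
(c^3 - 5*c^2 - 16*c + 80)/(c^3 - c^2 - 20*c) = (c - 4)/c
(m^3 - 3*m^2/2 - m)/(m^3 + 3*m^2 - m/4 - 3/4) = 2*m*(m - 2)/(2*m^2 + 5*m - 3)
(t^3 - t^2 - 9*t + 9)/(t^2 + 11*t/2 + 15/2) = 2*(t^2 - 4*t + 3)/(2*t + 5)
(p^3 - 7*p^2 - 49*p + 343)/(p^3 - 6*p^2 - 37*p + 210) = (p^2 - 49)/(p^2 + p - 30)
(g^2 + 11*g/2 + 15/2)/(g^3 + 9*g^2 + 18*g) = (g + 5/2)/(g*(g + 6))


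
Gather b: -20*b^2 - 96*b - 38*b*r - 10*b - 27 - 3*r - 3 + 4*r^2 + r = -20*b^2 + b*(-38*r - 106) + 4*r^2 - 2*r - 30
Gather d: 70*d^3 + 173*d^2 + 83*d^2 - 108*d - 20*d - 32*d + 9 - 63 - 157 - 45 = 70*d^3 + 256*d^2 - 160*d - 256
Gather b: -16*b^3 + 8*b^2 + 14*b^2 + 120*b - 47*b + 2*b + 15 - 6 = -16*b^3 + 22*b^2 + 75*b + 9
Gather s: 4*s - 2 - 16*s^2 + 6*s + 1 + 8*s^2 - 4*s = -8*s^2 + 6*s - 1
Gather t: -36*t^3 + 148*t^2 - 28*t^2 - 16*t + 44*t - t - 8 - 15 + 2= -36*t^3 + 120*t^2 + 27*t - 21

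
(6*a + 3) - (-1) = 6*a + 4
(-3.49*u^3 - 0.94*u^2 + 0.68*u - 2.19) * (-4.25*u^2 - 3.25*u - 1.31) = 14.8325*u^5 + 15.3375*u^4 + 4.7369*u^3 + 8.3289*u^2 + 6.2267*u + 2.8689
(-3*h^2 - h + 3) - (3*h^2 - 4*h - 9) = -6*h^2 + 3*h + 12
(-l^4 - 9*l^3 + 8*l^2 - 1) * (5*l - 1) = -5*l^5 - 44*l^4 + 49*l^3 - 8*l^2 - 5*l + 1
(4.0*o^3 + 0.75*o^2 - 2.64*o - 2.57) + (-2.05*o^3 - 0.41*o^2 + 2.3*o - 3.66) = 1.95*o^3 + 0.34*o^2 - 0.34*o - 6.23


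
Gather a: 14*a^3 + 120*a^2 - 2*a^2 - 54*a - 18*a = 14*a^3 + 118*a^2 - 72*a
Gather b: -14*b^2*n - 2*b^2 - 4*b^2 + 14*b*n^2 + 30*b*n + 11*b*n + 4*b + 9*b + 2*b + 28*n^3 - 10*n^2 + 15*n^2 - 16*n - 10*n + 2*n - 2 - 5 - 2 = b^2*(-14*n - 6) + b*(14*n^2 + 41*n + 15) + 28*n^3 + 5*n^2 - 24*n - 9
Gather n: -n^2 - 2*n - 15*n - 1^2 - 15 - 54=-n^2 - 17*n - 70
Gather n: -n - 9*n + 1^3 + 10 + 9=20 - 10*n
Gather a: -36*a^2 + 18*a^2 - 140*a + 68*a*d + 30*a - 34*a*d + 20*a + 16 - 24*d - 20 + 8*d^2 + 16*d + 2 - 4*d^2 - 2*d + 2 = -18*a^2 + a*(34*d - 90) + 4*d^2 - 10*d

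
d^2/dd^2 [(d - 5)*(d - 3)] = 2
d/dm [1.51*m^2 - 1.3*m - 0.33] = 3.02*m - 1.3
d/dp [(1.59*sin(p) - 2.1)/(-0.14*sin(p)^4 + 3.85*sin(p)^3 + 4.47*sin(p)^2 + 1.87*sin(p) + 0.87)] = (0.6678*sin(p)^4 - 13.419*sin(p)^3 + 17.1477*sin(p)^2 + 18.774*sin(p) + 5.3103)*cos(p)/(0.0196*sin(p)^8 - 1.078*sin(p)^7 + 13.5709*sin(p)^6 + 33.8954*sin(p)^5 + 34.1363*sin(p)^4 + 23.4168*sin(p)^3 + 11.2747*sin(p)^2 + 3.2538*sin(p) + 0.7569)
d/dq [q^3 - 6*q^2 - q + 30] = 3*q^2 - 12*q - 1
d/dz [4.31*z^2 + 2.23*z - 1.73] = 8.62*z + 2.23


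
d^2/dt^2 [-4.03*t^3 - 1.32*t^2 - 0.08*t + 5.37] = -24.18*t - 2.64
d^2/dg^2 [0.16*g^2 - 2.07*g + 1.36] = 0.320000000000000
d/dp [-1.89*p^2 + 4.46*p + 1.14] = 4.46 - 3.78*p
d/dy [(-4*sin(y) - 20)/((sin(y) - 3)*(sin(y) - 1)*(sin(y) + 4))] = 4*(2*sin(y)^3 + 15*sin(y)^2 - 77)*cos(y)/((sin(y) - 3)^2*(sin(y) - 1)^2*(sin(y) + 4)^2)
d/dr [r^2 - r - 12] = 2*r - 1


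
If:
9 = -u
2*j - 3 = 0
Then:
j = 3/2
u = -9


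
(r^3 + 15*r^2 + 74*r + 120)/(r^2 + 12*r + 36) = (r^2 + 9*r + 20)/(r + 6)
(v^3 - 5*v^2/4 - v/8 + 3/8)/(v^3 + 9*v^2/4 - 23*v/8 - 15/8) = (4*v^2 - 7*v + 3)/(4*v^2 + 7*v - 15)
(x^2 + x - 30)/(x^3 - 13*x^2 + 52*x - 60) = (x + 6)/(x^2 - 8*x + 12)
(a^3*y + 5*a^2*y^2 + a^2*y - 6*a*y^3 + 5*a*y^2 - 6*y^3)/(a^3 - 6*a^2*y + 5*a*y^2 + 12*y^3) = y*(a^3 + 5*a^2*y + a^2 - 6*a*y^2 + 5*a*y - 6*y^2)/(a^3 - 6*a^2*y + 5*a*y^2 + 12*y^3)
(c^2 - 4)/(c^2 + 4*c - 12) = (c + 2)/(c + 6)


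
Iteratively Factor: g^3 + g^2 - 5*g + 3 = (g + 3)*(g^2 - 2*g + 1) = (g - 1)*(g + 3)*(g - 1)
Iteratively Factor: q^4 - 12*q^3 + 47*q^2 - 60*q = (q)*(q^3 - 12*q^2 + 47*q - 60) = q*(q - 3)*(q^2 - 9*q + 20) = q*(q - 5)*(q - 3)*(q - 4)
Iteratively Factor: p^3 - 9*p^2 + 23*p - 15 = (p - 5)*(p^2 - 4*p + 3) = (p - 5)*(p - 1)*(p - 3)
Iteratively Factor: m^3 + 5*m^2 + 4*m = (m + 1)*(m^2 + 4*m) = m*(m + 1)*(m + 4)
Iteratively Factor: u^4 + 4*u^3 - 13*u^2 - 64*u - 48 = (u + 4)*(u^3 - 13*u - 12) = (u + 3)*(u + 4)*(u^2 - 3*u - 4) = (u + 1)*(u + 3)*(u + 4)*(u - 4)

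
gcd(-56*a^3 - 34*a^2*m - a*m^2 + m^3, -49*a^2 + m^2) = 7*a - m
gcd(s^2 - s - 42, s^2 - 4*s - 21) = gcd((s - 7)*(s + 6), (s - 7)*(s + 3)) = s - 7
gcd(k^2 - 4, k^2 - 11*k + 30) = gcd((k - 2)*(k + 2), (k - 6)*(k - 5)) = 1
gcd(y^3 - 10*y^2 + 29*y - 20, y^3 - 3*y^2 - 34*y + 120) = y^2 - 9*y + 20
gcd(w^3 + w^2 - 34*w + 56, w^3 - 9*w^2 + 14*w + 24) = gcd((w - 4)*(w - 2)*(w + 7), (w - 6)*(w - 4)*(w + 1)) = w - 4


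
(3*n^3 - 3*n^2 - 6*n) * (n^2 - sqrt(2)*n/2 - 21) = 3*n^5 - 3*n^4 - 3*sqrt(2)*n^4/2 - 69*n^3 + 3*sqrt(2)*n^3/2 + 3*sqrt(2)*n^2 + 63*n^2 + 126*n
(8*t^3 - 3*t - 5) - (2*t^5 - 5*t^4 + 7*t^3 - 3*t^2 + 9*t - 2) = -2*t^5 + 5*t^4 + t^3 + 3*t^2 - 12*t - 3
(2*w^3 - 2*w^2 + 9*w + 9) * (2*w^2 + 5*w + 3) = 4*w^5 + 6*w^4 + 14*w^3 + 57*w^2 + 72*w + 27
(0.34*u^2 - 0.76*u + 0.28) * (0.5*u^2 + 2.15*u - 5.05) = 0.17*u^4 + 0.351*u^3 - 3.211*u^2 + 4.44*u - 1.414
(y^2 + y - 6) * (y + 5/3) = y^3 + 8*y^2/3 - 13*y/3 - 10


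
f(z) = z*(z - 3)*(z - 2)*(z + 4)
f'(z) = z*(z - 3)*(z - 2) + z*(z - 3)*(z + 4) + z*(z - 2)*(z + 4) + (z - 3)*(z - 2)*(z + 4) = 4*z^3 - 3*z^2 - 28*z + 24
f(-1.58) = -62.69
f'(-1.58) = 44.97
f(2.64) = -4.04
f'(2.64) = 2.77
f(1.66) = 4.28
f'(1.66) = -12.45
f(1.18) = 9.12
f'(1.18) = -6.65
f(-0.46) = -13.86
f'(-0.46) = 35.86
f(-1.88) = -75.46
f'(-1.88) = 39.46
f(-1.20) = -45.16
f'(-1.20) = 46.37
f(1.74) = 3.27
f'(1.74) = -12.73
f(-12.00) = 20160.00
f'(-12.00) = -6984.00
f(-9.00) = 5940.00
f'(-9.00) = -2883.00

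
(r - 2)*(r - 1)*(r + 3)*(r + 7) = r^4 + 7*r^3 - 7*r^2 - 43*r + 42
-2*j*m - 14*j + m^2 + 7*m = (-2*j + m)*(m + 7)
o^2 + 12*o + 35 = (o + 5)*(o + 7)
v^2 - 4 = (v - 2)*(v + 2)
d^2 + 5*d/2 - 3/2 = (d - 1/2)*(d + 3)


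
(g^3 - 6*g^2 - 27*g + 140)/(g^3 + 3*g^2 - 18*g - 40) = (g - 7)/(g + 2)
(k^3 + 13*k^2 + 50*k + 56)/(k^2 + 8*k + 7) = (k^2 + 6*k + 8)/(k + 1)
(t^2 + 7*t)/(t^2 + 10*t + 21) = t/(t + 3)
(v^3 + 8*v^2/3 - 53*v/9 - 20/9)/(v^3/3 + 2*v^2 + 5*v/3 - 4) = (9*v^2 - 12*v - 5)/(3*(v^2 + 2*v - 3))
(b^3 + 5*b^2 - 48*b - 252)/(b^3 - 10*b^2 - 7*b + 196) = (b^2 + 12*b + 36)/(b^2 - 3*b - 28)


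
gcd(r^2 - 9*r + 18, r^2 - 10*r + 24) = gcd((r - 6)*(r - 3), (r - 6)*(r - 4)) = r - 6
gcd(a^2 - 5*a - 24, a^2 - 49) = 1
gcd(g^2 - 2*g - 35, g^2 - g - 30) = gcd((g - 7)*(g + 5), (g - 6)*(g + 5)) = g + 5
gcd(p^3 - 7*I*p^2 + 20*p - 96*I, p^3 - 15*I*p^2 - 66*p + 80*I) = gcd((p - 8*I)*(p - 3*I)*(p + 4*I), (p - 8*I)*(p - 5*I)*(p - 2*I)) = p - 8*I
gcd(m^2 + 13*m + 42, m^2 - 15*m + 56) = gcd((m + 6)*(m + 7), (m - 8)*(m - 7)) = 1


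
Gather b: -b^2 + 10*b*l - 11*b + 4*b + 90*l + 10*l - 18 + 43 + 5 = -b^2 + b*(10*l - 7) + 100*l + 30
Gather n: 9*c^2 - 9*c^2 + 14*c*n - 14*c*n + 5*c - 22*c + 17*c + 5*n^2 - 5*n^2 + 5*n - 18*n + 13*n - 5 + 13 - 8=0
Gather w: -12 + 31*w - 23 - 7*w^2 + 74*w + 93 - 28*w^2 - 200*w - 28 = -35*w^2 - 95*w + 30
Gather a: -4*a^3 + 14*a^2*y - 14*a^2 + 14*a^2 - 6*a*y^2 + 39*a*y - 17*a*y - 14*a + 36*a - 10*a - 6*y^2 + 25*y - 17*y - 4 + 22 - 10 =-4*a^3 + 14*a^2*y + a*(-6*y^2 + 22*y + 12) - 6*y^2 + 8*y + 8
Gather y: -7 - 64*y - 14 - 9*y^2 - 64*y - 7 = -9*y^2 - 128*y - 28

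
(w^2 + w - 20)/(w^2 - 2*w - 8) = (w + 5)/(w + 2)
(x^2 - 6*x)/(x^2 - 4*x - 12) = x/(x + 2)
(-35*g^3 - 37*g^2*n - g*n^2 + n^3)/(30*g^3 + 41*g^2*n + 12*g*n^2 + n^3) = (-7*g + n)/(6*g + n)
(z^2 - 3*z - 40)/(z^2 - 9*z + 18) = (z^2 - 3*z - 40)/(z^2 - 9*z + 18)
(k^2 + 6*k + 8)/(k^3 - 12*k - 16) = (k + 4)/(k^2 - 2*k - 8)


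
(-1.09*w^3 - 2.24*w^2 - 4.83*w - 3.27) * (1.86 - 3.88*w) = 4.2292*w^4 + 6.6638*w^3 + 14.574*w^2 + 3.7038*w - 6.0822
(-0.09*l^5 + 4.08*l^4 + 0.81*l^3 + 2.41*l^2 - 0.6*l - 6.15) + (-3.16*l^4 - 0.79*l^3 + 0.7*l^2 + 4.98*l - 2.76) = -0.09*l^5 + 0.92*l^4 + 0.02*l^3 + 3.11*l^2 + 4.38*l - 8.91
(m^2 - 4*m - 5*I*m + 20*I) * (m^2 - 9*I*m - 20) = m^4 - 4*m^3 - 14*I*m^3 - 65*m^2 + 56*I*m^2 + 260*m + 100*I*m - 400*I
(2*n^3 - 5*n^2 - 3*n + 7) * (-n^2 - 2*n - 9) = -2*n^5 + n^4 - 5*n^3 + 44*n^2 + 13*n - 63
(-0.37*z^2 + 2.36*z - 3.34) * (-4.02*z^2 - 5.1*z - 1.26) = 1.4874*z^4 - 7.6002*z^3 + 1.857*z^2 + 14.0604*z + 4.2084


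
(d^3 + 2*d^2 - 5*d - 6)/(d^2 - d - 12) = (d^2 - d - 2)/(d - 4)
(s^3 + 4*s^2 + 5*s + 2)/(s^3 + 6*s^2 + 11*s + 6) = (s + 1)/(s + 3)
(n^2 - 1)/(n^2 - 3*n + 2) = (n + 1)/(n - 2)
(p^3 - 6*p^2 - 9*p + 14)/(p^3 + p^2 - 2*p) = (p - 7)/p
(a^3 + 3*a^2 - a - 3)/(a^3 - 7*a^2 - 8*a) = (a^2 + 2*a - 3)/(a*(a - 8))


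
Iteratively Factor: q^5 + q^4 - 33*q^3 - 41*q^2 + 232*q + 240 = (q + 4)*(q^4 - 3*q^3 - 21*q^2 + 43*q + 60) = (q + 1)*(q + 4)*(q^3 - 4*q^2 - 17*q + 60) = (q + 1)*(q + 4)^2*(q^2 - 8*q + 15) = (q - 3)*(q + 1)*(q + 4)^2*(q - 5)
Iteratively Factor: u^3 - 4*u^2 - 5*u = (u + 1)*(u^2 - 5*u) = (u - 5)*(u + 1)*(u)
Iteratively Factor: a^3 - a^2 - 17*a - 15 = (a + 1)*(a^2 - 2*a - 15) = (a - 5)*(a + 1)*(a + 3)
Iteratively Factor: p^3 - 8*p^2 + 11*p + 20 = (p - 4)*(p^2 - 4*p - 5) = (p - 5)*(p - 4)*(p + 1)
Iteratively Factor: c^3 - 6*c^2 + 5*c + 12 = (c - 3)*(c^2 - 3*c - 4) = (c - 4)*(c - 3)*(c + 1)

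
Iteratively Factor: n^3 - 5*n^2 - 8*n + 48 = (n - 4)*(n^2 - n - 12) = (n - 4)^2*(n + 3)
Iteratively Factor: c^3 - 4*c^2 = (c)*(c^2 - 4*c) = c*(c - 4)*(c)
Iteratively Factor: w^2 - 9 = (w + 3)*(w - 3)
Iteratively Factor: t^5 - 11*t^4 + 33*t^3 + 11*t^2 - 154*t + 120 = (t - 3)*(t^4 - 8*t^3 + 9*t^2 + 38*t - 40) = (t - 4)*(t - 3)*(t^3 - 4*t^2 - 7*t + 10) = (t - 4)*(t - 3)*(t + 2)*(t^2 - 6*t + 5) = (t - 4)*(t - 3)*(t - 1)*(t + 2)*(t - 5)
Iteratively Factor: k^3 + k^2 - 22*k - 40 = (k + 4)*(k^2 - 3*k - 10) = (k + 2)*(k + 4)*(k - 5)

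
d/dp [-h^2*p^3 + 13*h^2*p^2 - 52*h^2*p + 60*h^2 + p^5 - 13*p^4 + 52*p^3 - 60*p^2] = -3*h^2*p^2 + 26*h^2*p - 52*h^2 + 5*p^4 - 52*p^3 + 156*p^2 - 120*p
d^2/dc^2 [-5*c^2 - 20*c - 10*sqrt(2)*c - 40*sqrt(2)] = -10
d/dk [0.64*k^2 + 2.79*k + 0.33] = 1.28*k + 2.79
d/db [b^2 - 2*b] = 2*b - 2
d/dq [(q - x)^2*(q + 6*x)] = (q - x)*(3*q + 11*x)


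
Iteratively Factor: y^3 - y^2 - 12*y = (y)*(y^2 - y - 12) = y*(y - 4)*(y + 3)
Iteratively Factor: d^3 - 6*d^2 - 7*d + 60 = (d - 4)*(d^2 - 2*d - 15) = (d - 5)*(d - 4)*(d + 3)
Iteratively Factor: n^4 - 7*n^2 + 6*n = (n + 3)*(n^3 - 3*n^2 + 2*n) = n*(n + 3)*(n^2 - 3*n + 2) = n*(n - 1)*(n + 3)*(n - 2)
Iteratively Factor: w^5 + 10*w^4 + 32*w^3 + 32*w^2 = (w)*(w^4 + 10*w^3 + 32*w^2 + 32*w) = w^2*(w^3 + 10*w^2 + 32*w + 32) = w^2*(w + 2)*(w^2 + 8*w + 16) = w^2*(w + 2)*(w + 4)*(w + 4)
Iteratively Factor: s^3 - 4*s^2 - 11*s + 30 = (s - 2)*(s^2 - 2*s - 15) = (s - 2)*(s + 3)*(s - 5)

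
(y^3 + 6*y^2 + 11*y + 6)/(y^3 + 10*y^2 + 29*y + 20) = (y^2 + 5*y + 6)/(y^2 + 9*y + 20)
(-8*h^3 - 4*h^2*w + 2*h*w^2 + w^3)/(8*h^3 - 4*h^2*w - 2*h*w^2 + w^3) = (2*h + w)/(-2*h + w)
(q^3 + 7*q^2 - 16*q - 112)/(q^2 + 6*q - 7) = (q^2 - 16)/(q - 1)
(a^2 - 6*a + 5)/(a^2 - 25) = (a - 1)/(a + 5)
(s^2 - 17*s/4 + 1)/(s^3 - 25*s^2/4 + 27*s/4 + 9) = (4*s - 1)/(4*s^2 - 9*s - 9)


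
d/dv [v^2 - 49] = 2*v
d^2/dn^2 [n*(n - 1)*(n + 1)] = 6*n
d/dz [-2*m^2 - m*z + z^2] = -m + 2*z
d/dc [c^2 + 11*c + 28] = 2*c + 11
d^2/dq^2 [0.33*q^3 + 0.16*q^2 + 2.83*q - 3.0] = 1.98*q + 0.32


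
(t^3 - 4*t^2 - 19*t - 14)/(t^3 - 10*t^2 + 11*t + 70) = (t + 1)/(t - 5)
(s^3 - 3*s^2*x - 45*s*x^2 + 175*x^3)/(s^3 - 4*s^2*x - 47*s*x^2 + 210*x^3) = (-s + 5*x)/(-s + 6*x)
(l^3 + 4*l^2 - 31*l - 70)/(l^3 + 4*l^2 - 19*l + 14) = (l^2 - 3*l - 10)/(l^2 - 3*l + 2)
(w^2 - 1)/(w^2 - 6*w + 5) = (w + 1)/(w - 5)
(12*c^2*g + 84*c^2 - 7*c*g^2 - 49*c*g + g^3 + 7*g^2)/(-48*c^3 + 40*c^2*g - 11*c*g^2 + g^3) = (-g - 7)/(4*c - g)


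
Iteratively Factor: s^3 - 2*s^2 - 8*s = (s + 2)*(s^2 - 4*s) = s*(s + 2)*(s - 4)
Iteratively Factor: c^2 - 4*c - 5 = (c + 1)*(c - 5)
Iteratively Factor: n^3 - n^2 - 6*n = (n + 2)*(n^2 - 3*n) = n*(n + 2)*(n - 3)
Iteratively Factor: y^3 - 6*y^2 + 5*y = (y - 1)*(y^2 - 5*y) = y*(y - 1)*(y - 5)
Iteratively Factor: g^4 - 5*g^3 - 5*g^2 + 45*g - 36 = (g - 4)*(g^3 - g^2 - 9*g + 9) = (g - 4)*(g + 3)*(g^2 - 4*g + 3) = (g - 4)*(g - 3)*(g + 3)*(g - 1)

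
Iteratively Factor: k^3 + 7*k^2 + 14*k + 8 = (k + 1)*(k^2 + 6*k + 8) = (k + 1)*(k + 4)*(k + 2)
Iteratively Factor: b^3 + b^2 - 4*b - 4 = (b + 1)*(b^2 - 4) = (b - 2)*(b + 1)*(b + 2)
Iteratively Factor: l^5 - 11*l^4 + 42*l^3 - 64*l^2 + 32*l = (l - 1)*(l^4 - 10*l^3 + 32*l^2 - 32*l) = (l - 2)*(l - 1)*(l^3 - 8*l^2 + 16*l) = l*(l - 2)*(l - 1)*(l^2 - 8*l + 16) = l*(l - 4)*(l - 2)*(l - 1)*(l - 4)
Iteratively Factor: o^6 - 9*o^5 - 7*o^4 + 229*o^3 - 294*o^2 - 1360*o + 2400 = (o + 4)*(o^5 - 13*o^4 + 45*o^3 + 49*o^2 - 490*o + 600) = (o - 2)*(o + 4)*(o^4 - 11*o^3 + 23*o^2 + 95*o - 300) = (o - 2)*(o + 3)*(o + 4)*(o^3 - 14*o^2 + 65*o - 100) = (o - 4)*(o - 2)*(o + 3)*(o + 4)*(o^2 - 10*o + 25) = (o - 5)*(o - 4)*(o - 2)*(o + 3)*(o + 4)*(o - 5)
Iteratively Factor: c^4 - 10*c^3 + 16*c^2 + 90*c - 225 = (c - 5)*(c^3 - 5*c^2 - 9*c + 45) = (c - 5)*(c + 3)*(c^2 - 8*c + 15) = (c - 5)^2*(c + 3)*(c - 3)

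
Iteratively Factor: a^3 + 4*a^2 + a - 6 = (a + 3)*(a^2 + a - 2) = (a + 2)*(a + 3)*(a - 1)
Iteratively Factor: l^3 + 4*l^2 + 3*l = (l + 1)*(l^2 + 3*l) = (l + 1)*(l + 3)*(l)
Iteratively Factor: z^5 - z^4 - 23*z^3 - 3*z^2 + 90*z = (z - 2)*(z^4 + z^3 - 21*z^2 - 45*z) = (z - 2)*(z + 3)*(z^3 - 2*z^2 - 15*z) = (z - 5)*(z - 2)*(z + 3)*(z^2 + 3*z) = (z - 5)*(z - 2)*(z + 3)^2*(z)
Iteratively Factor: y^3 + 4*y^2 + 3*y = (y)*(y^2 + 4*y + 3) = y*(y + 3)*(y + 1)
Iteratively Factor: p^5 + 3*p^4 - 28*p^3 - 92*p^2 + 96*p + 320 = (p + 4)*(p^4 - p^3 - 24*p^2 + 4*p + 80) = (p + 4)^2*(p^3 - 5*p^2 - 4*p + 20) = (p - 5)*(p + 4)^2*(p^2 - 4) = (p - 5)*(p + 2)*(p + 4)^2*(p - 2)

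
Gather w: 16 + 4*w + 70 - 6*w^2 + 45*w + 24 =-6*w^2 + 49*w + 110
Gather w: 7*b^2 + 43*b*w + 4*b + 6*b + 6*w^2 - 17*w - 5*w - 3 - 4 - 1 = 7*b^2 + 10*b + 6*w^2 + w*(43*b - 22) - 8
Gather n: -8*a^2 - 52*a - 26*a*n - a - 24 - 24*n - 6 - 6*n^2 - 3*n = -8*a^2 - 53*a - 6*n^2 + n*(-26*a - 27) - 30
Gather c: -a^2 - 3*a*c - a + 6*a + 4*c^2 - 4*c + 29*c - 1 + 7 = -a^2 + 5*a + 4*c^2 + c*(25 - 3*a) + 6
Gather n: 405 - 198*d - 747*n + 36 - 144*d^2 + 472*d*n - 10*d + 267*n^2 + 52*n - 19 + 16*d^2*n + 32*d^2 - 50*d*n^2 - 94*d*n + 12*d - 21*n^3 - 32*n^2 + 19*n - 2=-112*d^2 - 196*d - 21*n^3 + n^2*(235 - 50*d) + n*(16*d^2 + 378*d - 676) + 420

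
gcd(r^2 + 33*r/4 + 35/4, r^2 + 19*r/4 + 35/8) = r + 5/4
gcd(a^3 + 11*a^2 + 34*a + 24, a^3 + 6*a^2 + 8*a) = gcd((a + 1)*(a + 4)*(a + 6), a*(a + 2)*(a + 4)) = a + 4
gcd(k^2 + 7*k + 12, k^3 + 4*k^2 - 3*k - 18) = k + 3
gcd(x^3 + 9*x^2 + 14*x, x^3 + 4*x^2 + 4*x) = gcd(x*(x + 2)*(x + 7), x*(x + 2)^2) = x^2 + 2*x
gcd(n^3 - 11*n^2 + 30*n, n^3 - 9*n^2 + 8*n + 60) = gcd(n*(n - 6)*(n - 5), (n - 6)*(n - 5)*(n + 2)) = n^2 - 11*n + 30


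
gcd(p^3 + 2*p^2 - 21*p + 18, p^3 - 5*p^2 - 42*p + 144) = p^2 + 3*p - 18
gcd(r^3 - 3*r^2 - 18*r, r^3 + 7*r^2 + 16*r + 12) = r + 3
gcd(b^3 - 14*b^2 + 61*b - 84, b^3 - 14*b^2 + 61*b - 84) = b^3 - 14*b^2 + 61*b - 84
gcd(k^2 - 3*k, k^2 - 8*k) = k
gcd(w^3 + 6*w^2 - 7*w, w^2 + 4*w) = w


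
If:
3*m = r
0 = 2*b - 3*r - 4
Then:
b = 3*r/2 + 2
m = r/3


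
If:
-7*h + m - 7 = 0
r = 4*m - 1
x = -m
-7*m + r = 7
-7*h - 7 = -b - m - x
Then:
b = -8/3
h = -29/21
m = -8/3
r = -35/3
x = 8/3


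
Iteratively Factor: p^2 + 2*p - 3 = (p - 1)*(p + 3)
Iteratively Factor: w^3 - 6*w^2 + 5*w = (w - 5)*(w^2 - w) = (w - 5)*(w - 1)*(w)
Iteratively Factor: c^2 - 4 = (c - 2)*(c + 2)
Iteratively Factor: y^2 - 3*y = (y - 3)*(y)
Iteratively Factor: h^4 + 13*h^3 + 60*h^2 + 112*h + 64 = (h + 4)*(h^3 + 9*h^2 + 24*h + 16) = (h + 4)^2*(h^2 + 5*h + 4) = (h + 4)^3*(h + 1)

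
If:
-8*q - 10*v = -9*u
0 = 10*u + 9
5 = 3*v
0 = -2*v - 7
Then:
No Solution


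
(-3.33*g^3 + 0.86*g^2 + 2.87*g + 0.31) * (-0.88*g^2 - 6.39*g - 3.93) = 2.9304*g^5 + 20.5219*g^4 + 5.0659*g^3 - 21.9919*g^2 - 13.26*g - 1.2183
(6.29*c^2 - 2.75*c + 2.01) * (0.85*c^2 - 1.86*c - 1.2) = 5.3465*c^4 - 14.0369*c^3 - 0.7245*c^2 - 0.4386*c - 2.412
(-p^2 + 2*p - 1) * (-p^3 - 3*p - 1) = p^5 - 2*p^4 + 4*p^3 - 5*p^2 + p + 1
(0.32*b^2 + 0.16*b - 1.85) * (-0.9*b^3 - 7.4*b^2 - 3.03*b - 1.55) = -0.288*b^5 - 2.512*b^4 - 0.4886*b^3 + 12.7092*b^2 + 5.3575*b + 2.8675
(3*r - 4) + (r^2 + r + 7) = r^2 + 4*r + 3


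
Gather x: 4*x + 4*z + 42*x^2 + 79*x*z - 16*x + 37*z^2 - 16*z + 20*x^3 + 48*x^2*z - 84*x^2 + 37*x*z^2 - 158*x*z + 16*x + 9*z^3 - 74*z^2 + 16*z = 20*x^3 + x^2*(48*z - 42) + x*(37*z^2 - 79*z + 4) + 9*z^3 - 37*z^2 + 4*z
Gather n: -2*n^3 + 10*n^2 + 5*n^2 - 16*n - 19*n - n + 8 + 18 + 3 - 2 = -2*n^3 + 15*n^2 - 36*n + 27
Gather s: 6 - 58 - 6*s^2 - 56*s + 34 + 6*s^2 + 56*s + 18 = 0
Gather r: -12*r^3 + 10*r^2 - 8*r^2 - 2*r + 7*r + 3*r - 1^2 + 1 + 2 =-12*r^3 + 2*r^2 + 8*r + 2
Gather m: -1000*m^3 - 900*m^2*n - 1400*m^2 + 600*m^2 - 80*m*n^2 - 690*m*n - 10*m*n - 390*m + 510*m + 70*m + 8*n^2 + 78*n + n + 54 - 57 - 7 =-1000*m^3 + m^2*(-900*n - 800) + m*(-80*n^2 - 700*n + 190) + 8*n^2 + 79*n - 10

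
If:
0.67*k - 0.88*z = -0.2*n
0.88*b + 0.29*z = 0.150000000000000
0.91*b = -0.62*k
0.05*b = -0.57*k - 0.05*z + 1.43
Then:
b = -1.50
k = 2.20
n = 14.90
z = 5.06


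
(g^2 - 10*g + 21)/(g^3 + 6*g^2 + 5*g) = (g^2 - 10*g + 21)/(g*(g^2 + 6*g + 5))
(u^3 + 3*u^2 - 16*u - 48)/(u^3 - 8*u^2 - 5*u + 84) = (u + 4)/(u - 7)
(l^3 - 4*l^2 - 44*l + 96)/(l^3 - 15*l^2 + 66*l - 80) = (l + 6)/(l - 5)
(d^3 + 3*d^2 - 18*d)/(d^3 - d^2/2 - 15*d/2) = 2*(d + 6)/(2*d + 5)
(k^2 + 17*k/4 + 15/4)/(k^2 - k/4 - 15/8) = 2*(k + 3)/(2*k - 3)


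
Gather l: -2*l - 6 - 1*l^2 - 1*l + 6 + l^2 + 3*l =0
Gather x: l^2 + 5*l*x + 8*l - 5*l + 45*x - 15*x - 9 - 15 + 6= l^2 + 3*l + x*(5*l + 30) - 18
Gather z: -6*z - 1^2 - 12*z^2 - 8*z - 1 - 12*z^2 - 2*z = -24*z^2 - 16*z - 2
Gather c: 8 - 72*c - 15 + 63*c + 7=-9*c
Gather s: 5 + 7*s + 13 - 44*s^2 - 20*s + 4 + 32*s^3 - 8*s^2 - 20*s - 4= 32*s^3 - 52*s^2 - 33*s + 18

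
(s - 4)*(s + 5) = s^2 + s - 20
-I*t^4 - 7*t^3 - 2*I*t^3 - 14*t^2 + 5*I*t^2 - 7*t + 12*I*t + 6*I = (t + 1)*(t - 6*I)*(t - I)*(-I*t - I)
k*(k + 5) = k^2 + 5*k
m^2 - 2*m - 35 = (m - 7)*(m + 5)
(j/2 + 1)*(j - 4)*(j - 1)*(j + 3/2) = j^4/2 - 3*j^3/4 - 21*j^2/4 - j/2 + 6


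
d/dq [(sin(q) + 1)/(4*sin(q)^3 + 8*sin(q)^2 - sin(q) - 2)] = (-22*sin(q) + 2*sin(3*q) + 10*cos(2*q) - 11)*cos(q)/(4*sin(q)^3 + 8*sin(q)^2 - sin(q) - 2)^2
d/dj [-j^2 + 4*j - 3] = 4 - 2*j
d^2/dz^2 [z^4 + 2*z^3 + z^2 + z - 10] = 12*z^2 + 12*z + 2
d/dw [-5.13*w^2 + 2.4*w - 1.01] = 2.4 - 10.26*w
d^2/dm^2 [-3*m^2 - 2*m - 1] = -6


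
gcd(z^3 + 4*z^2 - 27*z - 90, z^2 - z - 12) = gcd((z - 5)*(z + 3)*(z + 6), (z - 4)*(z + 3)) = z + 3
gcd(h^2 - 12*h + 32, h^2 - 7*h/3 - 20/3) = h - 4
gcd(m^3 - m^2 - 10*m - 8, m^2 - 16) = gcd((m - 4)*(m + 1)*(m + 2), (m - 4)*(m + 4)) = m - 4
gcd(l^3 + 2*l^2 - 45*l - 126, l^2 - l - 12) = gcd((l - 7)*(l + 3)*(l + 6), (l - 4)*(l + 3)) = l + 3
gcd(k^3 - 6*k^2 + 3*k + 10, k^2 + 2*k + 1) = k + 1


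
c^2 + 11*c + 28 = (c + 4)*(c + 7)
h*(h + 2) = h^2 + 2*h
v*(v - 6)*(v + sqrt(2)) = v^3 - 6*v^2 + sqrt(2)*v^2 - 6*sqrt(2)*v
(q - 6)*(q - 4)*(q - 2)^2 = q^4 - 14*q^3 + 68*q^2 - 136*q + 96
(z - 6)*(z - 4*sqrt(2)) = z^2 - 6*z - 4*sqrt(2)*z + 24*sqrt(2)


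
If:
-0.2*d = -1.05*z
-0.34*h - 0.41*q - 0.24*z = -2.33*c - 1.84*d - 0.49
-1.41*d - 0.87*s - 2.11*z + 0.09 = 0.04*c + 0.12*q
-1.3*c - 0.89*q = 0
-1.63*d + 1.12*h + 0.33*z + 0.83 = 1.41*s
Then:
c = -4.05352084943365*z - 0.243748080168211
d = 5.25*z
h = -7.2125340324478*z - 0.658552943074939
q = 5.92087315085815*z + 0.356036521594017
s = 0.0655465984085592 - 11.5642114300295*z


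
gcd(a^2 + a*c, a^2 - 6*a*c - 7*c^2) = a + c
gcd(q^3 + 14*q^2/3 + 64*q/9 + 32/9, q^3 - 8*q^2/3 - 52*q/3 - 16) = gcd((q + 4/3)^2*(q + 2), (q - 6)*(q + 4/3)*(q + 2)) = q^2 + 10*q/3 + 8/3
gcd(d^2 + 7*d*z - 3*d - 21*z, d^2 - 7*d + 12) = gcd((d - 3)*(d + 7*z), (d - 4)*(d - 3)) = d - 3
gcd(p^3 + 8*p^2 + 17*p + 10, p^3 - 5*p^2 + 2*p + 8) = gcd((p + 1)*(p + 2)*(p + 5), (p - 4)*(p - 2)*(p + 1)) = p + 1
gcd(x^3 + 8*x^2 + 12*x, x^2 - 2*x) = x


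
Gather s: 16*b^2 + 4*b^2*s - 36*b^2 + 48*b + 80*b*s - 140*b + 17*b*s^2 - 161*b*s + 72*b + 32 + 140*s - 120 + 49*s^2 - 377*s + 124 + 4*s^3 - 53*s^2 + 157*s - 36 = -20*b^2 - 20*b + 4*s^3 + s^2*(17*b - 4) + s*(4*b^2 - 81*b - 80)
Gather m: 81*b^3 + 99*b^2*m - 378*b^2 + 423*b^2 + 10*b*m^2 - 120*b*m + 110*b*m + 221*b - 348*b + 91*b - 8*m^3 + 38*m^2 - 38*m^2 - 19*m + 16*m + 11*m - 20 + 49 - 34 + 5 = 81*b^3 + 45*b^2 + 10*b*m^2 - 36*b - 8*m^3 + m*(99*b^2 - 10*b + 8)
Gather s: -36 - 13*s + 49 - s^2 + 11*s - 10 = -s^2 - 2*s + 3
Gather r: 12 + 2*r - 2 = 2*r + 10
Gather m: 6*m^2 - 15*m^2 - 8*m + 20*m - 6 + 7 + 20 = -9*m^2 + 12*m + 21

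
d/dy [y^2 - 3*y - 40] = 2*y - 3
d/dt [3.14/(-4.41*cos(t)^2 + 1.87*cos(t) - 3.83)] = (5.8718 - 27.6948*cos(t))*sin(t)/(4.41*cos(t)^2 - 1.87*cos(t) + 3.83)^2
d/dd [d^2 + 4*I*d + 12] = 2*d + 4*I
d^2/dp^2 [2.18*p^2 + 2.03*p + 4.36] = 4.36000000000000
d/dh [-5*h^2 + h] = 1 - 10*h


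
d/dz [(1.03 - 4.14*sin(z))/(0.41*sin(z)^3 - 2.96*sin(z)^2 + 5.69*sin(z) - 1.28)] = (3.3948*sin(z)^3 - 13.5213*sin(z)^2 + 6.0976*sin(z) - 0.561500000000001)*cos(z)/(0.1681*sin(z)^6 - 2.4272*sin(z)^5 + 13.4274*sin(z)^4 - 34.7344*sin(z)^3 + 39.9537*sin(z)^2 - 14.5664*sin(z) + 1.6384)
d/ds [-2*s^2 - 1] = -4*s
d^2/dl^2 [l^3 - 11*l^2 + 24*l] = 6*l - 22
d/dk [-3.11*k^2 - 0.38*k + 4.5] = -6.22*k - 0.38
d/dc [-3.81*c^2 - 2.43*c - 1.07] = -7.62*c - 2.43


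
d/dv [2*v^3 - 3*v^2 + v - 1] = 6*v^2 - 6*v + 1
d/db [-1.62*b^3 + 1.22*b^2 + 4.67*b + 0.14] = -4.86*b^2 + 2.44*b + 4.67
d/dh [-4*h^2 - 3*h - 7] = -8*h - 3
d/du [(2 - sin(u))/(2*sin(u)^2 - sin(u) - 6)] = 2*cos(u)/(2*sin(u) + 3)^2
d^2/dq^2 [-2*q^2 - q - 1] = -4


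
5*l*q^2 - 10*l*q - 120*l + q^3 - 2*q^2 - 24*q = (5*l + q)*(q - 6)*(q + 4)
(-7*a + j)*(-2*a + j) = 14*a^2 - 9*a*j + j^2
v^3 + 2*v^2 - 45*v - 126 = (v - 7)*(v + 3)*(v + 6)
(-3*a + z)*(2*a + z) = -6*a^2 - a*z + z^2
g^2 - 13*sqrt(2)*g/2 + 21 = (g - 7*sqrt(2)/2)*(g - 3*sqrt(2))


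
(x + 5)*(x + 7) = x^2 + 12*x + 35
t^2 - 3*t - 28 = (t - 7)*(t + 4)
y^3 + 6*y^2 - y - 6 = (y - 1)*(y + 1)*(y + 6)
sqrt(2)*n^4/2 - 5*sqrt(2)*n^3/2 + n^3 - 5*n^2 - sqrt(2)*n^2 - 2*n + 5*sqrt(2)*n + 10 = (n - 5)*(n - sqrt(2))*(n + sqrt(2))*(sqrt(2)*n/2 + 1)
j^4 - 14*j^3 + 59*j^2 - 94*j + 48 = (j - 8)*(j - 3)*(j - 2)*(j - 1)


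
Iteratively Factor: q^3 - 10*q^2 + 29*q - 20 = (q - 1)*(q^2 - 9*q + 20) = (q - 5)*(q - 1)*(q - 4)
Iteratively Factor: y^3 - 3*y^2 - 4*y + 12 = (y - 3)*(y^2 - 4) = (y - 3)*(y - 2)*(y + 2)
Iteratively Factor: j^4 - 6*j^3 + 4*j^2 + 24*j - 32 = (j + 2)*(j^3 - 8*j^2 + 20*j - 16) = (j - 2)*(j + 2)*(j^2 - 6*j + 8) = (j - 2)^2*(j + 2)*(j - 4)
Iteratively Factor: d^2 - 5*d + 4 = (d - 4)*(d - 1)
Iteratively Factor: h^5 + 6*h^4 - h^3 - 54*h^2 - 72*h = (h - 3)*(h^4 + 9*h^3 + 26*h^2 + 24*h) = (h - 3)*(h + 2)*(h^3 + 7*h^2 + 12*h) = (h - 3)*(h + 2)*(h + 4)*(h^2 + 3*h) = h*(h - 3)*(h + 2)*(h + 4)*(h + 3)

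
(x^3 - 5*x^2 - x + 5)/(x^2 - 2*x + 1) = (x^2 - 4*x - 5)/(x - 1)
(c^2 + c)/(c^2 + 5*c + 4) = c/(c + 4)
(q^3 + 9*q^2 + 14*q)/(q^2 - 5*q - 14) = q*(q + 7)/(q - 7)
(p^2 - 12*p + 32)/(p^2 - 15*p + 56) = (p - 4)/(p - 7)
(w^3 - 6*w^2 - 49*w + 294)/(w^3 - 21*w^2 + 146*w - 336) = (w + 7)/(w - 8)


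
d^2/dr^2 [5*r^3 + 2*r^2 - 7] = 30*r + 4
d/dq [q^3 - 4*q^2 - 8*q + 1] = 3*q^2 - 8*q - 8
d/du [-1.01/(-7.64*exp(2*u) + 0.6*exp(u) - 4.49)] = (0.606 - 15.4328*exp(u))*exp(u)/(7.64*exp(2*u) - 0.6*exp(u) + 4.49)^2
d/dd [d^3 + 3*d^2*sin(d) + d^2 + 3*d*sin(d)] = 3*d^2*cos(d) + 3*d^2 + 6*d*sin(d) + 3*d*cos(d) + 2*d + 3*sin(d)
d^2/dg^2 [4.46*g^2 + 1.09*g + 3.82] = 8.92000000000000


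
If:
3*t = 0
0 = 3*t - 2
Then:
No Solution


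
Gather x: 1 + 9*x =9*x + 1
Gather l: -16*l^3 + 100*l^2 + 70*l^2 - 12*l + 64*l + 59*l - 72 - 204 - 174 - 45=-16*l^3 + 170*l^2 + 111*l - 495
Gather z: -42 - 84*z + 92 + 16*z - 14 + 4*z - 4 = 32 - 64*z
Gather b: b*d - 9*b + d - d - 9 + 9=b*(d - 9)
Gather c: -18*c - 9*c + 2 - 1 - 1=-27*c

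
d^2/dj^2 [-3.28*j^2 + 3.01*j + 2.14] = -6.56000000000000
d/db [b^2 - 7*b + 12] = 2*b - 7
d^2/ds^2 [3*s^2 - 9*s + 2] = 6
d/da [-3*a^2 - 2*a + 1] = -6*a - 2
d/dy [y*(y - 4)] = 2*y - 4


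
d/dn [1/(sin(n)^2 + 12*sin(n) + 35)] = -2*(sin(n) + 6)*cos(n)/(sin(n)^2 + 12*sin(n) + 35)^2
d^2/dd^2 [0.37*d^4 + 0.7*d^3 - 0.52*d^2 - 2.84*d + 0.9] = 4.44*d^2 + 4.2*d - 1.04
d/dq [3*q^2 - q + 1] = 6*q - 1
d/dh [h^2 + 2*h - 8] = 2*h + 2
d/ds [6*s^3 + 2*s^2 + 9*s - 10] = 18*s^2 + 4*s + 9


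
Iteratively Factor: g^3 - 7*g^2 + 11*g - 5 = (g - 5)*(g^2 - 2*g + 1) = (g - 5)*(g - 1)*(g - 1)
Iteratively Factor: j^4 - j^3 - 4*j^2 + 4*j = (j)*(j^3 - j^2 - 4*j + 4) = j*(j + 2)*(j^2 - 3*j + 2) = j*(j - 2)*(j + 2)*(j - 1)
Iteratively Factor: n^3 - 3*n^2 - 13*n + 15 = (n + 3)*(n^2 - 6*n + 5) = (n - 5)*(n + 3)*(n - 1)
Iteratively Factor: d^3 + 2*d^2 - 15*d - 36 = (d + 3)*(d^2 - d - 12) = (d - 4)*(d + 3)*(d + 3)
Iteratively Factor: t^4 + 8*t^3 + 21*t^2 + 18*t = (t)*(t^3 + 8*t^2 + 21*t + 18) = t*(t + 3)*(t^2 + 5*t + 6) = t*(t + 2)*(t + 3)*(t + 3)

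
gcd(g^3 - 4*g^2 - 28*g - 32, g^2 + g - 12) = 1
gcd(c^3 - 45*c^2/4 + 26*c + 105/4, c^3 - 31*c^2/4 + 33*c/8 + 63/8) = c^2 - 25*c/4 - 21/4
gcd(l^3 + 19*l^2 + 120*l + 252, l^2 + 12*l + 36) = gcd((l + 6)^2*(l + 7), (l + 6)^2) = l^2 + 12*l + 36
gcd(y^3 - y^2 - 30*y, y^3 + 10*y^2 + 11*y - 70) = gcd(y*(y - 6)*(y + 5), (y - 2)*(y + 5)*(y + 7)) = y + 5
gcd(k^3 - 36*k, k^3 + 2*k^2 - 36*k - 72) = k^2 - 36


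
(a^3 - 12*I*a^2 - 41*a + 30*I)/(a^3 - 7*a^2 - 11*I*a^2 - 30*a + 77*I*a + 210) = (a - I)/(a - 7)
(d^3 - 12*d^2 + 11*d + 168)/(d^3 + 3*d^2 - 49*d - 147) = (d - 8)/(d + 7)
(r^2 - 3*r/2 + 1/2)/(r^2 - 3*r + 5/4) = 2*(r - 1)/(2*r - 5)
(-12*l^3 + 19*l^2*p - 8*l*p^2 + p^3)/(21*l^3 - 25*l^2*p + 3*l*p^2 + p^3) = (-4*l + p)/(7*l + p)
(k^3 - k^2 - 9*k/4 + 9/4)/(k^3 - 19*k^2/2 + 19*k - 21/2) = (k + 3/2)/(k - 7)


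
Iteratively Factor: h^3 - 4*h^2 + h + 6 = (h - 2)*(h^2 - 2*h - 3) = (h - 2)*(h + 1)*(h - 3)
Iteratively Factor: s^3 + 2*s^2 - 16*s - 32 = (s + 4)*(s^2 - 2*s - 8) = (s - 4)*(s + 4)*(s + 2)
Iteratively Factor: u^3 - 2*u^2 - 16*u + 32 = (u + 4)*(u^2 - 6*u + 8) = (u - 2)*(u + 4)*(u - 4)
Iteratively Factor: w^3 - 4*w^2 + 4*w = (w - 2)*(w^2 - 2*w) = (w - 2)^2*(w)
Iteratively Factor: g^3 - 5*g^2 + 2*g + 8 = (g + 1)*(g^2 - 6*g + 8) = (g - 2)*(g + 1)*(g - 4)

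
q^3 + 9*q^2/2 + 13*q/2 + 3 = (q + 1)*(q + 3/2)*(q + 2)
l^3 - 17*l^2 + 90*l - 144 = (l - 8)*(l - 6)*(l - 3)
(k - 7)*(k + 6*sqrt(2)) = k^2 - 7*k + 6*sqrt(2)*k - 42*sqrt(2)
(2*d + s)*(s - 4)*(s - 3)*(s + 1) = 2*d*s^3 - 12*d*s^2 + 10*d*s + 24*d + s^4 - 6*s^3 + 5*s^2 + 12*s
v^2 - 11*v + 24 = (v - 8)*(v - 3)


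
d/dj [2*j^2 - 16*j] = 4*j - 16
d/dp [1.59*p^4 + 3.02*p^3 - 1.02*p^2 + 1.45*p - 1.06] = 6.36*p^3 + 9.06*p^2 - 2.04*p + 1.45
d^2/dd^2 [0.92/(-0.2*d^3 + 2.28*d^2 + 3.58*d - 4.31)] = ((1.104*d - 4.1952)*(0.2*d^3 - 2.28*d^2 - 3.58*d + 4.31) - 0.92*(-1.2*d^2 + 9.12*d + 7.16)*(-0.6*d^2 + 4.56*d + 3.58))/(0.2*d^3 - 2.28*d^2 - 3.58*d + 4.31)^3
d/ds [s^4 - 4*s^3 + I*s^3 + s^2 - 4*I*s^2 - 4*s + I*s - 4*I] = 4*s^3 + s^2*(-12 + 3*I) + s*(2 - 8*I) - 4 + I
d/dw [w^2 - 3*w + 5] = 2*w - 3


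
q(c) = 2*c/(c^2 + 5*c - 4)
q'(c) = 2*c*(-2*c - 5)/(c^2 + 5*c - 4)^2 + 2/(c^2 + 5*c - 4) = 2*(-c^2 - 4)/(c^4 + 10*c^3 + 17*c^2 - 40*c + 16)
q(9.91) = 0.14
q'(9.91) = -0.01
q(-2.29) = 0.45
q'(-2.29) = -0.18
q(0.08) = -0.04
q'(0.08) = -0.62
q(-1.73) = 0.36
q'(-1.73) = -0.15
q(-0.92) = 0.24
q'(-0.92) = -0.16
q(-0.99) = 0.25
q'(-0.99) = -0.16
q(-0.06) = 0.03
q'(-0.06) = -0.43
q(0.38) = -0.39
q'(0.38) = -2.17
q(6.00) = 0.19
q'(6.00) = -0.02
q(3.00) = 0.30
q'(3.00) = -0.06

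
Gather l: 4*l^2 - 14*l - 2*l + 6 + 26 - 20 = 4*l^2 - 16*l + 12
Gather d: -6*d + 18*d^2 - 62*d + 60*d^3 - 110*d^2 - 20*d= 60*d^3 - 92*d^2 - 88*d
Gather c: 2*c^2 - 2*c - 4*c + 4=2*c^2 - 6*c + 4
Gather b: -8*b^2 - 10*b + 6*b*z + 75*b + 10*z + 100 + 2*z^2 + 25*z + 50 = -8*b^2 + b*(6*z + 65) + 2*z^2 + 35*z + 150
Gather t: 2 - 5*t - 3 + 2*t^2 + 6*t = 2*t^2 + t - 1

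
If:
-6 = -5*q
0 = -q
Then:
No Solution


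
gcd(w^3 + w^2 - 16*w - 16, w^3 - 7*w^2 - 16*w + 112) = w^2 - 16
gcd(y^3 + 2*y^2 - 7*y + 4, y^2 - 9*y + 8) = y - 1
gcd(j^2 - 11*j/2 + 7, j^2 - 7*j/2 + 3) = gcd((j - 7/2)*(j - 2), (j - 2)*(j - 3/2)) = j - 2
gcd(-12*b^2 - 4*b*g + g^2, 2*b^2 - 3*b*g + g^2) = 1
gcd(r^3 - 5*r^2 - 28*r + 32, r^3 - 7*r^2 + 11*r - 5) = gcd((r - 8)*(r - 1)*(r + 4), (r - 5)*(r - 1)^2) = r - 1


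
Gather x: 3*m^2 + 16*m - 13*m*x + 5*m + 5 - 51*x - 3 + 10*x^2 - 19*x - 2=3*m^2 + 21*m + 10*x^2 + x*(-13*m - 70)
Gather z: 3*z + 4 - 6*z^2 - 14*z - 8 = -6*z^2 - 11*z - 4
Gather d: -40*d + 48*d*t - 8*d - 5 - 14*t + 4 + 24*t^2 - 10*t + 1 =d*(48*t - 48) + 24*t^2 - 24*t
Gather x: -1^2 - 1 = -2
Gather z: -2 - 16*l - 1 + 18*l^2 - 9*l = 18*l^2 - 25*l - 3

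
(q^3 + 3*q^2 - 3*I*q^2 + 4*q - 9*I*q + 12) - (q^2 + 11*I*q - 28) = q^3 + 2*q^2 - 3*I*q^2 + 4*q - 20*I*q + 40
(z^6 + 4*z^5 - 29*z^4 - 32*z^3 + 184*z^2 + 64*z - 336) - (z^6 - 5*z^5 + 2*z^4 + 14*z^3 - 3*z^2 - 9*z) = 9*z^5 - 31*z^4 - 46*z^3 + 187*z^2 + 73*z - 336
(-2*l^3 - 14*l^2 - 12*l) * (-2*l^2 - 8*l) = 4*l^5 + 44*l^4 + 136*l^3 + 96*l^2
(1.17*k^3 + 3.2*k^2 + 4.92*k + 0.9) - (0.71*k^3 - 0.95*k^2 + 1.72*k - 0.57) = 0.46*k^3 + 4.15*k^2 + 3.2*k + 1.47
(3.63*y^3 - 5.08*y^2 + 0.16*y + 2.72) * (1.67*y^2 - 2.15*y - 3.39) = 6.0621*y^5 - 16.2881*y^4 - 1.1165*y^3 + 21.4196*y^2 - 6.3904*y - 9.2208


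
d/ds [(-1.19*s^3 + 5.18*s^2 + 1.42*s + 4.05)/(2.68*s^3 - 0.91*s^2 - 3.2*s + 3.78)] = (-12.7995*s^4 + 0.00479999999999947*s^3 - 61.3404*s^2 + 46.5318*s + 18.3276)/(7.1824*s^6 - 4.8776*s^5 - 16.3239*s^4 + 26.0848*s^3 + 3.3604*s^2 - 24.192*s + 14.2884)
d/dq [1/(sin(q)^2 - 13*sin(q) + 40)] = (13 - 2*sin(q))*cos(q)/(sin(q)^2 - 13*sin(q) + 40)^2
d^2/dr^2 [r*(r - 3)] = 2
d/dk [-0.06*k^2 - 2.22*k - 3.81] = -0.12*k - 2.22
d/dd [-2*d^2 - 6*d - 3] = -4*d - 6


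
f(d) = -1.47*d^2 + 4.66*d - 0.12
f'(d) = 4.66 - 2.94*d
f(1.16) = 3.31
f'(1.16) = 1.25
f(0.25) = 0.95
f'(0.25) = 3.92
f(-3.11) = -28.83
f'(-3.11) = 13.80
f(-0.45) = -2.51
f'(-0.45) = 5.98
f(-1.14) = -7.34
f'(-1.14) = 8.01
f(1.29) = 3.45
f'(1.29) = 0.87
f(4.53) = -9.18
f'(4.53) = -8.66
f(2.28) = 2.86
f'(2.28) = -2.04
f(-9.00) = -161.13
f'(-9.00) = 31.12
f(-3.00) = -27.33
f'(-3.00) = 13.48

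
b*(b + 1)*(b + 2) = b^3 + 3*b^2 + 2*b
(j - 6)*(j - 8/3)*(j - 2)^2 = j^4 - 38*j^3/3 + 164*j^2/3 - 296*j/3 + 64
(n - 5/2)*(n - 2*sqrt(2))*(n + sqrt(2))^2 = n^4 - 5*n^3/2 - 6*n^2 - 4*sqrt(2)*n + 15*n + 10*sqrt(2)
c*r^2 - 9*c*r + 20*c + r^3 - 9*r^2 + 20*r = (c + r)*(r - 5)*(r - 4)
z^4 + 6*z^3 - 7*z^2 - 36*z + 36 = (z - 2)*(z - 1)*(z + 3)*(z + 6)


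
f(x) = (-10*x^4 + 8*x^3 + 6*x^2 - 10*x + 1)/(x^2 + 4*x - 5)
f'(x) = (-2*x - 4)*(-10*x^4 + 8*x^3 + 6*x^2 - 10*x + 1)/(x^2 + 4*x - 5)^2 + (-40*x^3 + 24*x^2 + 12*x - 10)/(x^2 + 4*x - 5) = 2*(-10*x^5 - 56*x^4 + 132*x^3 - 43*x^2 - 31*x + 23)/(x^4 + 8*x^3 + 6*x^2 - 40*x + 25)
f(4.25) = -85.87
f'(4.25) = -50.65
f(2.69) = -26.96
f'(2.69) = -25.37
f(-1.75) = 11.17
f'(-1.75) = -28.12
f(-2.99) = 115.78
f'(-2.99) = -182.94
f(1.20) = -7.48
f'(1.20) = 14.27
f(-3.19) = 158.40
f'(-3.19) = -246.76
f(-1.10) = 0.74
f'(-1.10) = -7.05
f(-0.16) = -0.48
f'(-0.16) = 1.67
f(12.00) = -1030.97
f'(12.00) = -196.06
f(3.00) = -35.56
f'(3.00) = -30.15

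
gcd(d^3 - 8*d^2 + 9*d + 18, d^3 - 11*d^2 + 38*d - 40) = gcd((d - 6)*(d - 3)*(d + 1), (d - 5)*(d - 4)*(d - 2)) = 1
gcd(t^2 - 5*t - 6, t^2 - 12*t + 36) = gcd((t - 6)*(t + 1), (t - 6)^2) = t - 6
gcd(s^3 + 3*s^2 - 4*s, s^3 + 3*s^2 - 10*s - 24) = s + 4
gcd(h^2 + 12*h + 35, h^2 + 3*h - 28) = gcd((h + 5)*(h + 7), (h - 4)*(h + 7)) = h + 7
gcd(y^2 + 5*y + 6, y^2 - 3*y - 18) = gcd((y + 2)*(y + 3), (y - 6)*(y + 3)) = y + 3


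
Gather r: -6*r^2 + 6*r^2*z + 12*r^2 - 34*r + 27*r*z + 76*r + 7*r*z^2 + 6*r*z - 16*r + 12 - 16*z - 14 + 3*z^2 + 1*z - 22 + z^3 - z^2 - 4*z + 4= r^2*(6*z + 6) + r*(7*z^2 + 33*z + 26) + z^3 + 2*z^2 - 19*z - 20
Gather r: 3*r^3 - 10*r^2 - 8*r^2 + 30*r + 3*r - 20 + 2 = 3*r^3 - 18*r^2 + 33*r - 18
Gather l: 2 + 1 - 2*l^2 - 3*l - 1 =-2*l^2 - 3*l + 2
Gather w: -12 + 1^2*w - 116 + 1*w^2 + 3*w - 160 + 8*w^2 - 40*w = 9*w^2 - 36*w - 288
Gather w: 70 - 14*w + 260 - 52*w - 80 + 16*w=250 - 50*w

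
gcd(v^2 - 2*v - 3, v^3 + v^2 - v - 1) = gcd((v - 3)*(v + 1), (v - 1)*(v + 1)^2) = v + 1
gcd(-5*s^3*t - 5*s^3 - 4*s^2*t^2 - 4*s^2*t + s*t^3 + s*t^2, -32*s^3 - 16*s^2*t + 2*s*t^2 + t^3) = 1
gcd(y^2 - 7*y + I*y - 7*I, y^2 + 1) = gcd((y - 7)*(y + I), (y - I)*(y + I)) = y + I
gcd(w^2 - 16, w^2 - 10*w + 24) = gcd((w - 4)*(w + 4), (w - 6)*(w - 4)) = w - 4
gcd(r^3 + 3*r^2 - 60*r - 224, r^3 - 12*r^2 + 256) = r^2 - 4*r - 32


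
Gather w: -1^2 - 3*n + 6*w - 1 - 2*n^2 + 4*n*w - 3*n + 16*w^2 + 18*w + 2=-2*n^2 - 6*n + 16*w^2 + w*(4*n + 24)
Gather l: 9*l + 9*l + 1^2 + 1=18*l + 2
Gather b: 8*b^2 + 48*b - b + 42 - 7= 8*b^2 + 47*b + 35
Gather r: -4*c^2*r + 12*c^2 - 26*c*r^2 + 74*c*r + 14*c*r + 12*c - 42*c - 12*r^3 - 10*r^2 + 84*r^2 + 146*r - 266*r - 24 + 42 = 12*c^2 - 30*c - 12*r^3 + r^2*(74 - 26*c) + r*(-4*c^2 + 88*c - 120) + 18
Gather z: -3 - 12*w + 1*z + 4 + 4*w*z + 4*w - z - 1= 4*w*z - 8*w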